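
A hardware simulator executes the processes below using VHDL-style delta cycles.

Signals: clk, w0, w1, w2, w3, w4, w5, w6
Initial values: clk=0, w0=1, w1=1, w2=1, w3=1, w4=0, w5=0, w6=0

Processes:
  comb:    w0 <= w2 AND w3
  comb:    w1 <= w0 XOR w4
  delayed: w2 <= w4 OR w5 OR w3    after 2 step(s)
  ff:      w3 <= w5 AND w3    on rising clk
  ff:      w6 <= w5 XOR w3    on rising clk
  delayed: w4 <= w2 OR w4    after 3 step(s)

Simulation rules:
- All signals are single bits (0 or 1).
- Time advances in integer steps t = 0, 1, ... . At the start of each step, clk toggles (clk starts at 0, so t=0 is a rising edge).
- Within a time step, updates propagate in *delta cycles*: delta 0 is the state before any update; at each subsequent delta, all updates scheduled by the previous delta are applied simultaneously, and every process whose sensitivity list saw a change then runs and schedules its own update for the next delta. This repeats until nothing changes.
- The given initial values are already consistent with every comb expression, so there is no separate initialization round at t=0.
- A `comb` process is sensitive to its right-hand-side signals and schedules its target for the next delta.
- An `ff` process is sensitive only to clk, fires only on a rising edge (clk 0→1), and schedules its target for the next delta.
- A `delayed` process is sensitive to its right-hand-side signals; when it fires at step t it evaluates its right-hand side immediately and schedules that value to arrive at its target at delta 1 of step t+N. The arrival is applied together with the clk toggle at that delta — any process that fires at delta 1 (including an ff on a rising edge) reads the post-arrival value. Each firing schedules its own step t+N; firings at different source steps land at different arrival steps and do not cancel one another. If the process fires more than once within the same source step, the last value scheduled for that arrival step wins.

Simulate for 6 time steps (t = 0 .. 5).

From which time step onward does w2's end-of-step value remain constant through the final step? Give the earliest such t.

2

t0.Δ0 w5=0 w0=1 w6=0 clk=0 w3=1 w4=0 w1=1 w2=1
t0.Δ1 w5=0 w0=1 w6=0 clk=1 w3=1 w4=0 w1=1 w2=1
t0.Δ2 w5=0 w0=1 w6=1 clk=1 w3=0 w4=0 w1=1 w2=1
t0.Δ3 w5=0 w0=0 w6=1 clk=1 w3=0 w4=0 w1=1 w2=1
t0.Δ4 w5=0 w0=0 w6=1 clk=1 w3=0 w4=0 w1=0 w2=1
t1.Δ0 w5=0 w0=0 w6=1 clk=1 w3=0 w4=0 w1=0 w2=1
t1.Δ1 w5=0 w0=0 w6=1 clk=0 w3=0 w4=0 w1=0 w2=1
t2.Δ0 w5=0 w0=0 w6=1 clk=0 w3=0 w4=0 w1=0 w2=1
t2.Δ1 w5=0 w0=0 w6=1 clk=1 w3=0 w4=0 w1=0 w2=0
t2.Δ2 w5=0 w0=0 w6=0 clk=1 w3=0 w4=0 w1=0 w2=0
t3.Δ0 w5=0 w0=0 w6=0 clk=1 w3=0 w4=0 w1=0 w2=0
t3.Δ1 w5=0 w0=0 w6=0 clk=0 w3=0 w4=0 w1=0 w2=0
t4.Δ0 w5=0 w0=0 w6=0 clk=0 w3=0 w4=0 w1=0 w2=0
t4.Δ1 w5=0 w0=0 w6=0 clk=1 w3=0 w4=0 w1=0 w2=0
t5.Δ0 w5=0 w0=0 w6=0 clk=1 w3=0 w4=0 w1=0 w2=0
t5.Δ1 w5=0 w0=0 w6=0 clk=0 w3=0 w4=0 w1=0 w2=0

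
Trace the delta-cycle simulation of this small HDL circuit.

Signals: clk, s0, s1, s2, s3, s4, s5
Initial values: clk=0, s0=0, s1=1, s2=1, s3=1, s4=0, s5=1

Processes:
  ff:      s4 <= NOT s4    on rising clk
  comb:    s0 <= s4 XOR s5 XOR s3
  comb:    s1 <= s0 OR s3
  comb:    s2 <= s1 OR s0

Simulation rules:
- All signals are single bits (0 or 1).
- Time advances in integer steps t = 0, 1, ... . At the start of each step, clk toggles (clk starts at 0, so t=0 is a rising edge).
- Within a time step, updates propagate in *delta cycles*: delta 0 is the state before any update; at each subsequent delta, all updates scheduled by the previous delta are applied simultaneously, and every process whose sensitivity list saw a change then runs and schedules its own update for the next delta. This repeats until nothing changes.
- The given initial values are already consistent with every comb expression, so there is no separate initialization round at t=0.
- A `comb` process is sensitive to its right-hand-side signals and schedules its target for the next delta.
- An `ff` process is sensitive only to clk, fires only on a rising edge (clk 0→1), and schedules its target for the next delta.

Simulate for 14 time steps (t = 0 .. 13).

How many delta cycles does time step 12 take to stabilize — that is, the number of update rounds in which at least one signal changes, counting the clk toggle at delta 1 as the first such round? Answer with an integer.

t0.Δ0 s1=1 clk=0 s3=1 s2=1 s4=0 s5=1 s0=0
t0.Δ1 s1=1 clk=1 s3=1 s2=1 s4=0 s5=1 s0=0
t0.Δ2 s1=1 clk=1 s3=1 s2=1 s4=1 s5=1 s0=0
t0.Δ3 s1=1 clk=1 s3=1 s2=1 s4=1 s5=1 s0=1
t1.Δ0 s1=1 clk=1 s3=1 s2=1 s4=1 s5=1 s0=1
t1.Δ1 s1=1 clk=0 s3=1 s2=1 s4=1 s5=1 s0=1
t2.Δ0 s1=1 clk=0 s3=1 s2=1 s4=1 s5=1 s0=1
t2.Δ1 s1=1 clk=1 s3=1 s2=1 s4=1 s5=1 s0=1
t2.Δ2 s1=1 clk=1 s3=1 s2=1 s4=0 s5=1 s0=1
t2.Δ3 s1=1 clk=1 s3=1 s2=1 s4=0 s5=1 s0=0
t3.Δ0 s1=1 clk=1 s3=1 s2=1 s4=0 s5=1 s0=0
t3.Δ1 s1=1 clk=0 s3=1 s2=1 s4=0 s5=1 s0=0
t4.Δ0 s1=1 clk=0 s3=1 s2=1 s4=0 s5=1 s0=0
t4.Δ1 s1=1 clk=1 s3=1 s2=1 s4=0 s5=1 s0=0
t4.Δ2 s1=1 clk=1 s3=1 s2=1 s4=1 s5=1 s0=0
t4.Δ3 s1=1 clk=1 s3=1 s2=1 s4=1 s5=1 s0=1
t5.Δ0 s1=1 clk=1 s3=1 s2=1 s4=1 s5=1 s0=1
t5.Δ1 s1=1 clk=0 s3=1 s2=1 s4=1 s5=1 s0=1
t6.Δ0 s1=1 clk=0 s3=1 s2=1 s4=1 s5=1 s0=1
t6.Δ1 s1=1 clk=1 s3=1 s2=1 s4=1 s5=1 s0=1
t6.Δ2 s1=1 clk=1 s3=1 s2=1 s4=0 s5=1 s0=1
t6.Δ3 s1=1 clk=1 s3=1 s2=1 s4=0 s5=1 s0=0
t7.Δ0 s1=1 clk=1 s3=1 s2=1 s4=0 s5=1 s0=0
t7.Δ1 s1=1 clk=0 s3=1 s2=1 s4=0 s5=1 s0=0
t8.Δ0 s1=1 clk=0 s3=1 s2=1 s4=0 s5=1 s0=0
t8.Δ1 s1=1 clk=1 s3=1 s2=1 s4=0 s5=1 s0=0
t8.Δ2 s1=1 clk=1 s3=1 s2=1 s4=1 s5=1 s0=0
t8.Δ3 s1=1 clk=1 s3=1 s2=1 s4=1 s5=1 s0=1
t9.Δ0 s1=1 clk=1 s3=1 s2=1 s4=1 s5=1 s0=1
t9.Δ1 s1=1 clk=0 s3=1 s2=1 s4=1 s5=1 s0=1
t10.Δ0 s1=1 clk=0 s3=1 s2=1 s4=1 s5=1 s0=1
t10.Δ1 s1=1 clk=1 s3=1 s2=1 s4=1 s5=1 s0=1
t10.Δ2 s1=1 clk=1 s3=1 s2=1 s4=0 s5=1 s0=1
t10.Δ3 s1=1 clk=1 s3=1 s2=1 s4=0 s5=1 s0=0
t11.Δ0 s1=1 clk=1 s3=1 s2=1 s4=0 s5=1 s0=0
t11.Δ1 s1=1 clk=0 s3=1 s2=1 s4=0 s5=1 s0=0
t12.Δ0 s1=1 clk=0 s3=1 s2=1 s4=0 s5=1 s0=0
t12.Δ1 s1=1 clk=1 s3=1 s2=1 s4=0 s5=1 s0=0
t12.Δ2 s1=1 clk=1 s3=1 s2=1 s4=1 s5=1 s0=0
t12.Δ3 s1=1 clk=1 s3=1 s2=1 s4=1 s5=1 s0=1
t13.Δ0 s1=1 clk=1 s3=1 s2=1 s4=1 s5=1 s0=1
t13.Δ1 s1=1 clk=0 s3=1 s2=1 s4=1 s5=1 s0=1

3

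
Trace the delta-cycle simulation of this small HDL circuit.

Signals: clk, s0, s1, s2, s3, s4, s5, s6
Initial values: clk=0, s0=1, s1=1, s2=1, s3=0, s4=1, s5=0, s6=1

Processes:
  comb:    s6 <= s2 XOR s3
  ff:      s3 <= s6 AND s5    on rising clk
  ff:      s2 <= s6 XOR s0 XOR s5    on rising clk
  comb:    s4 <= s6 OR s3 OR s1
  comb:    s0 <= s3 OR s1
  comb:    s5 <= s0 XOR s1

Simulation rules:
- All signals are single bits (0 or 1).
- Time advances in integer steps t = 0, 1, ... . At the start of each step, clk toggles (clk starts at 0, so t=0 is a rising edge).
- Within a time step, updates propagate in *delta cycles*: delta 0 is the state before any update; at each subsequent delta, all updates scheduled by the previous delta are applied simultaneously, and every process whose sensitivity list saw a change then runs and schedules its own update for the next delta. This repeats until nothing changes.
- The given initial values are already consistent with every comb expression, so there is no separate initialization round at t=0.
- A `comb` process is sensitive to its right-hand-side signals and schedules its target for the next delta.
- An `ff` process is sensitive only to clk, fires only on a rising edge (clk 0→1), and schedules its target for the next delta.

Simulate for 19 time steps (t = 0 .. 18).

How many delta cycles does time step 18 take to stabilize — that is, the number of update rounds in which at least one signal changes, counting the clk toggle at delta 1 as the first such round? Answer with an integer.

3

[bits: clk,s6,s5,s2,s1,s0,s3,s4]
t=0: Δ0=01011101 Δ1=11011101 Δ2=11001101 Δ3=10001101 | 3Δ
t=1: Δ0=10001101 Δ1=00001101 | 1Δ
t=2: Δ0=00001101 Δ1=10001101 Δ2=10011101 Δ3=11011101 | 3Δ
t=3: Δ0=11011101 Δ1=01011101 | 1Δ
t=4: Δ0=01011101 Δ1=11011101 Δ2=11001101 Δ3=10001101 | 3Δ
t=5: Δ0=10001101 Δ1=00001101 | 1Δ
t=6: Δ0=00001101 Δ1=10001101 Δ2=10011101 Δ3=11011101 | 3Δ
t=7: Δ0=11011101 Δ1=01011101 | 1Δ
t=8: Δ0=01011101 Δ1=11011101 Δ2=11001101 Δ3=10001101 | 3Δ
t=9: Δ0=10001101 Δ1=00001101 | 1Δ
t=10: Δ0=00001101 Δ1=10001101 Δ2=10011101 Δ3=11011101 | 3Δ
t=11: Δ0=11011101 Δ1=01011101 | 1Δ
t=12: Δ0=01011101 Δ1=11011101 Δ2=11001101 Δ3=10001101 | 3Δ
t=13: Δ0=10001101 Δ1=00001101 | 1Δ
t=14: Δ0=00001101 Δ1=10001101 Δ2=10011101 Δ3=11011101 | 3Δ
t=15: Δ0=11011101 Δ1=01011101 | 1Δ
t=16: Δ0=01011101 Δ1=11011101 Δ2=11001101 Δ3=10001101 | 3Δ
t=17: Δ0=10001101 Δ1=00001101 | 1Δ
t=18: Δ0=00001101 Δ1=10001101 Δ2=10011101 Δ3=11011101 | 3Δ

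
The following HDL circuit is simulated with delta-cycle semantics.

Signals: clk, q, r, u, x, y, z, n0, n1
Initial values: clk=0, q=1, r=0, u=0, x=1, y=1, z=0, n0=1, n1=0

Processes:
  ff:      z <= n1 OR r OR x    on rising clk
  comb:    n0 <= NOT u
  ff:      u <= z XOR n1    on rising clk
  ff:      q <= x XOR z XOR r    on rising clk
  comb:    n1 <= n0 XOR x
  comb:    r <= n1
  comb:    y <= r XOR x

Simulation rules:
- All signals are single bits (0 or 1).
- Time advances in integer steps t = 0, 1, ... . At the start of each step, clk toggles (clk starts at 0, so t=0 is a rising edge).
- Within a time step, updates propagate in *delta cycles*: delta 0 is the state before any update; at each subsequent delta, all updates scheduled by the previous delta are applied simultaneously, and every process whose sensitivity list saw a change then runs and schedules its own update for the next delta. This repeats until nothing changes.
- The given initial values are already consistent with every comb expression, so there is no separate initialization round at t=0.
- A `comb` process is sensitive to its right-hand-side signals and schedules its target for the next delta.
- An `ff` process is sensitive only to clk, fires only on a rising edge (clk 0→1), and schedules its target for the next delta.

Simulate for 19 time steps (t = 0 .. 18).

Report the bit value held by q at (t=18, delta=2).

0

t=0 Δ0: n1=0 q=1 z=0 y=1 clk=0 n0=1 x=1 u=0 r=0
  Δ1: clk:0→1
  Δ2: z:0→1
  (2Δ to stable)
t=1 Δ0: n1=0 q=1 z=1 y=1 clk=1 n0=1 x=1 u=0 r=0
  Δ1: clk:1→0
  (1Δ to stable)
t=2 Δ0: n1=0 q=1 z=1 y=1 clk=0 n0=1 x=1 u=0 r=0
  Δ1: clk:0→1
  Δ2: q:1→0, u:0→1
  Δ3: n0:1→0
  Δ4: n1:0→1
  Δ5: r:0→1
  Δ6: y:1→0
  (6Δ to stable)
t=3 Δ0: n1=1 q=0 z=1 y=0 clk=1 n0=0 x=1 u=1 r=1
  Δ1: clk:1→0
  (1Δ to stable)
t=4 Δ0: n1=1 q=0 z=1 y=0 clk=0 n0=0 x=1 u=1 r=1
  Δ1: clk:0→1
  Δ2: q:0→1, u:1→0
  Δ3: n0:0→1
  Δ4: n1:1→0
  Δ5: r:1→0
  Δ6: y:0→1
  (6Δ to stable)
t=5 Δ0: n1=0 q=1 z=1 y=1 clk=1 n0=1 x=1 u=0 r=0
  Δ1: clk:1→0
  (1Δ to stable)
t=6 Δ0: n1=0 q=1 z=1 y=1 clk=0 n0=1 x=1 u=0 r=0
  Δ1: clk:0→1
  Δ2: q:1→0, u:0→1
  Δ3: n0:1→0
  Δ4: n1:0→1
  Δ5: r:0→1
  Δ6: y:1→0
  (6Δ to stable)
t=7 Δ0: n1=1 q=0 z=1 y=0 clk=1 n0=0 x=1 u=1 r=1
  Δ1: clk:1→0
  (1Δ to stable)
t=8 Δ0: n1=1 q=0 z=1 y=0 clk=0 n0=0 x=1 u=1 r=1
  Δ1: clk:0→1
  Δ2: q:0→1, u:1→0
  Δ3: n0:0→1
  Δ4: n1:1→0
  Δ5: r:1→0
  Δ6: y:0→1
  (6Δ to stable)
t=9 Δ0: n1=0 q=1 z=1 y=1 clk=1 n0=1 x=1 u=0 r=0
  Δ1: clk:1→0
  (1Δ to stable)
t=10 Δ0: n1=0 q=1 z=1 y=1 clk=0 n0=1 x=1 u=0 r=0
  Δ1: clk:0→1
  Δ2: q:1→0, u:0→1
  Δ3: n0:1→0
  Δ4: n1:0→1
  Δ5: r:0→1
  Δ6: y:1→0
  (6Δ to stable)
t=11 Δ0: n1=1 q=0 z=1 y=0 clk=1 n0=0 x=1 u=1 r=1
  Δ1: clk:1→0
  (1Δ to stable)
t=12 Δ0: n1=1 q=0 z=1 y=0 clk=0 n0=0 x=1 u=1 r=1
  Δ1: clk:0→1
  Δ2: q:0→1, u:1→0
  Δ3: n0:0→1
  Δ4: n1:1→0
  Δ5: r:1→0
  Δ6: y:0→1
  (6Δ to stable)
t=13 Δ0: n1=0 q=1 z=1 y=1 clk=1 n0=1 x=1 u=0 r=0
  Δ1: clk:1→0
  (1Δ to stable)
t=14 Δ0: n1=0 q=1 z=1 y=1 clk=0 n0=1 x=1 u=0 r=0
  Δ1: clk:0→1
  Δ2: q:1→0, u:0→1
  Δ3: n0:1→0
  Δ4: n1:0→1
  Δ5: r:0→1
  Δ6: y:1→0
  (6Δ to stable)
t=15 Δ0: n1=1 q=0 z=1 y=0 clk=1 n0=0 x=1 u=1 r=1
  Δ1: clk:1→0
  (1Δ to stable)
t=16 Δ0: n1=1 q=0 z=1 y=0 clk=0 n0=0 x=1 u=1 r=1
  Δ1: clk:0→1
  Δ2: q:0→1, u:1→0
  Δ3: n0:0→1
  Δ4: n1:1→0
  Δ5: r:1→0
  Δ6: y:0→1
  (6Δ to stable)
t=17 Δ0: n1=0 q=1 z=1 y=1 clk=1 n0=1 x=1 u=0 r=0
  Δ1: clk:1→0
  (1Δ to stable)
t=18 Δ0: n1=0 q=1 z=1 y=1 clk=0 n0=1 x=1 u=0 r=0
  Δ1: clk:0→1
  Δ2: q:1→0, u:0→1
  Δ3: n0:1→0
  Δ4: n1:0→1
  Δ5: r:0→1
  Δ6: y:1→0
  (6Δ to stable)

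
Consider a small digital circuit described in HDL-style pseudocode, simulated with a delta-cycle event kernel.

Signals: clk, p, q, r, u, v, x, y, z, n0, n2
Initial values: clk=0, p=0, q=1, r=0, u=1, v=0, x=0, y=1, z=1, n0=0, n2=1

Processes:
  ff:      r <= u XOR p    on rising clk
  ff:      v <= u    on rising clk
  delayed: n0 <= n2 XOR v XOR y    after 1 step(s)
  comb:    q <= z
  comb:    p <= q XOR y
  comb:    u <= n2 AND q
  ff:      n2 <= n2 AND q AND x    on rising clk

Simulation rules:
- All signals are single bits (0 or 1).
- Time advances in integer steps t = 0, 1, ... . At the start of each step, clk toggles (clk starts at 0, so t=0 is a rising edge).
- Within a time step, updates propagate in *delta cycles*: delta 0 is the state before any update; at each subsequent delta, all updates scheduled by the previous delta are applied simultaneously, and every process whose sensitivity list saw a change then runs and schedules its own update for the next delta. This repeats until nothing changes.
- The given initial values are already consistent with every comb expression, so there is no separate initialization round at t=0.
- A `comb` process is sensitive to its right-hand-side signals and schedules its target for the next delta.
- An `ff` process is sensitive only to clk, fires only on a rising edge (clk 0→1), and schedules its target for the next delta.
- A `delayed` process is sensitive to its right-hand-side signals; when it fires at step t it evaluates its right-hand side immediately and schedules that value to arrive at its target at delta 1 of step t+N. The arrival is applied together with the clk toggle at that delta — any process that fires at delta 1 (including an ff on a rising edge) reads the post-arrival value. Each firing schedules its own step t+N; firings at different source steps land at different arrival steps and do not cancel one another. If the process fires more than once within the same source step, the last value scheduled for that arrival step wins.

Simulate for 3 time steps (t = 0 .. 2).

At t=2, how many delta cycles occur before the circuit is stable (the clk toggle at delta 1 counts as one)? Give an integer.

t0.Δ0 x=0 v=0 p=0 n2=1 u=1 q=1 n0=0 y=1 clk=0 r=0 z=1
t0.Δ1 x=0 v=0 p=0 n2=1 u=1 q=1 n0=0 y=1 clk=1 r=0 z=1
t0.Δ2 x=0 v=1 p=0 n2=0 u=1 q=1 n0=0 y=1 clk=1 r=1 z=1
t0.Δ3 x=0 v=1 p=0 n2=0 u=0 q=1 n0=0 y=1 clk=1 r=1 z=1
t1.Δ0 x=0 v=1 p=0 n2=0 u=0 q=1 n0=0 y=1 clk=1 r=1 z=1
t1.Δ1 x=0 v=1 p=0 n2=0 u=0 q=1 n0=0 y=1 clk=0 r=1 z=1
t2.Δ0 x=0 v=1 p=0 n2=0 u=0 q=1 n0=0 y=1 clk=0 r=1 z=1
t2.Δ1 x=0 v=1 p=0 n2=0 u=0 q=1 n0=0 y=1 clk=1 r=1 z=1
t2.Δ2 x=0 v=0 p=0 n2=0 u=0 q=1 n0=0 y=1 clk=1 r=0 z=1

2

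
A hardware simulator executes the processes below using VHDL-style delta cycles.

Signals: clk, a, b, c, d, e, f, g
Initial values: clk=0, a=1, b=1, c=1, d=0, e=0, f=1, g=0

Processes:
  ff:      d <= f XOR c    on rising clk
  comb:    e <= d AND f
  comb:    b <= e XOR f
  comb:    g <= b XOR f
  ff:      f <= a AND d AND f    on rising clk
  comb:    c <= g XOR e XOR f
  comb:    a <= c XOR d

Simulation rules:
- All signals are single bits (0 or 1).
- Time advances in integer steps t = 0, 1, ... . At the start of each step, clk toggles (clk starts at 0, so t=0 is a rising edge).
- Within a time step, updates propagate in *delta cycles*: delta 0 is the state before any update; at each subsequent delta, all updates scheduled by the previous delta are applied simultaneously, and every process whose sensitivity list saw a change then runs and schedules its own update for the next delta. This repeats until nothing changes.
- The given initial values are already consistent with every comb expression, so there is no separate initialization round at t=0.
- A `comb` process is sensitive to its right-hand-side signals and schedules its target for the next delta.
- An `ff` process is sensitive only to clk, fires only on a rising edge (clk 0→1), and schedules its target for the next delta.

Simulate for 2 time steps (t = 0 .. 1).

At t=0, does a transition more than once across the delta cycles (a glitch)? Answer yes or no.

t0.Δ0 e=0 clk=0 d=0 a=1 c=1 g=0 f=1 b=1
t0.Δ1 e=0 clk=1 d=0 a=1 c=1 g=0 f=1 b=1
t0.Δ2 e=0 clk=1 d=0 a=1 c=1 g=0 f=0 b=1
t0.Δ3 e=0 clk=1 d=0 a=1 c=0 g=1 f=0 b=0
t0.Δ4 e=0 clk=1 d=0 a=0 c=1 g=0 f=0 b=0
t0.Δ5 e=0 clk=1 d=0 a=1 c=0 g=0 f=0 b=0
t0.Δ6 e=0 clk=1 d=0 a=0 c=0 g=0 f=0 b=0
t1.Δ0 e=0 clk=1 d=0 a=0 c=0 g=0 f=0 b=0
t1.Δ1 e=0 clk=0 d=0 a=0 c=0 g=0 f=0 b=0

yes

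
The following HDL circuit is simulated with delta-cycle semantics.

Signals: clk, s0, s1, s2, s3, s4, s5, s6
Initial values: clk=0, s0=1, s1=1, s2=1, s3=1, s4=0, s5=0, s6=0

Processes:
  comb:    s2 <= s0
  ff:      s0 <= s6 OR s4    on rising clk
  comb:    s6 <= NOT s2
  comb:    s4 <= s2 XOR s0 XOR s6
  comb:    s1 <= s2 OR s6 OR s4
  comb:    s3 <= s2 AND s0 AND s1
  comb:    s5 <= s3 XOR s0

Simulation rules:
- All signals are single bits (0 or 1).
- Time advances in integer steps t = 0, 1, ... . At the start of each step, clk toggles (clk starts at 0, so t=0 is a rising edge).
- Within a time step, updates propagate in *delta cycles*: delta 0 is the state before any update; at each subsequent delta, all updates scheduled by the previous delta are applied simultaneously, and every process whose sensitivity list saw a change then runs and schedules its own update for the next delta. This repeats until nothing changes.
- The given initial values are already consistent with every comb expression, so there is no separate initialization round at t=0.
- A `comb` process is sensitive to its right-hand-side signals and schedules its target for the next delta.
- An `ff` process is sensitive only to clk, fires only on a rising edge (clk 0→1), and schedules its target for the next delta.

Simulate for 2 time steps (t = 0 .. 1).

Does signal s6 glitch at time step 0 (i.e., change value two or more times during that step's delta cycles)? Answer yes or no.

t0.Δ0 s4=0 s1=1 s5=0 s0=1 clk=0 s6=0 s3=1 s2=1
t0.Δ1 s4=0 s1=1 s5=0 s0=1 clk=1 s6=0 s3=1 s2=1
t0.Δ2 s4=0 s1=1 s5=0 s0=0 clk=1 s6=0 s3=1 s2=1
t0.Δ3 s4=1 s1=1 s5=1 s0=0 clk=1 s6=0 s3=0 s2=0
t0.Δ4 s4=0 s1=1 s5=0 s0=0 clk=1 s6=1 s3=0 s2=0
t0.Δ5 s4=1 s1=1 s5=0 s0=0 clk=1 s6=1 s3=0 s2=0
t1.Δ0 s4=1 s1=1 s5=0 s0=0 clk=1 s6=1 s3=0 s2=0
t1.Δ1 s4=1 s1=1 s5=0 s0=0 clk=0 s6=1 s3=0 s2=0

no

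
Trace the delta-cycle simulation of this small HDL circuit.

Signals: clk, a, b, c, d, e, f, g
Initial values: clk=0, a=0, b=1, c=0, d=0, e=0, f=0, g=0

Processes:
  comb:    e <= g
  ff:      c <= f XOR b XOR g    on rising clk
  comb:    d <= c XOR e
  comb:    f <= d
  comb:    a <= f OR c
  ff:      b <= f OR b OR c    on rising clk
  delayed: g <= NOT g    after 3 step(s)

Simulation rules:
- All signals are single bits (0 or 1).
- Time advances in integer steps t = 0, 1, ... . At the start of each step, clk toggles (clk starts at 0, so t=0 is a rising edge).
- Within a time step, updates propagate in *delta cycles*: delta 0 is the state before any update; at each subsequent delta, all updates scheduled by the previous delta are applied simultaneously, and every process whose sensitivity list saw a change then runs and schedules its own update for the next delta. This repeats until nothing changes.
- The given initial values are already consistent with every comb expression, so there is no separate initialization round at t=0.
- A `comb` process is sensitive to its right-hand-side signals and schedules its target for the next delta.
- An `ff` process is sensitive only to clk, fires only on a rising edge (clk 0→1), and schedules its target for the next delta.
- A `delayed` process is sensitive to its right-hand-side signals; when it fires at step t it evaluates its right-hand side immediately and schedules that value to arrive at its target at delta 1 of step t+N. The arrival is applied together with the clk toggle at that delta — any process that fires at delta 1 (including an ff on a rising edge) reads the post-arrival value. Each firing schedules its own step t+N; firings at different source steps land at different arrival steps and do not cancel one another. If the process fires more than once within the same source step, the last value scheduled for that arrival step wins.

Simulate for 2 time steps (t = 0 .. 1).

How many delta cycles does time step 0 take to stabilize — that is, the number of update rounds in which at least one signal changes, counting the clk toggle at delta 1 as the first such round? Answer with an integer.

4

t=0 Δ0: f=0 e=0 a=0 clk=0 g=0 b=1 c=0 d=0
  Δ1: clk:0→1
  Δ2: c:0→1
  Δ3: a:0→1, d:0→1
  Δ4: f:0→1
  (4Δ to stable)
t=1 Δ0: f=1 e=0 a=1 clk=1 g=0 b=1 c=1 d=1
  Δ1: clk:1→0
  (1Δ to stable)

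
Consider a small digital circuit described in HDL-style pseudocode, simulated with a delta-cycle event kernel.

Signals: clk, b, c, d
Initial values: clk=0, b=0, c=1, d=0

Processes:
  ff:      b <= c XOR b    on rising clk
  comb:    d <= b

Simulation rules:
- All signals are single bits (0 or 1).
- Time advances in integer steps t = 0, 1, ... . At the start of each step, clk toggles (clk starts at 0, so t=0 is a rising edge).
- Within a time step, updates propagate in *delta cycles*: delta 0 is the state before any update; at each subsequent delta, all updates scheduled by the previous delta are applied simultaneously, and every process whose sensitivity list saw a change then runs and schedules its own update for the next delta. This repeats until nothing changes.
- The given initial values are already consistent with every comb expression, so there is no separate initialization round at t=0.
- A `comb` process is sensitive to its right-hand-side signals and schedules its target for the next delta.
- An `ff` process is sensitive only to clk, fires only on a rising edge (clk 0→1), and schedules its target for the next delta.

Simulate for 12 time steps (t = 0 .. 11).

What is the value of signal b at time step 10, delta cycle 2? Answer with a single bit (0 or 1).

0

t0.Δ0 b=0 d=0 clk=0 c=1
t0.Δ1 b=0 d=0 clk=1 c=1
t0.Δ2 b=1 d=0 clk=1 c=1
t0.Δ3 b=1 d=1 clk=1 c=1
t1.Δ0 b=1 d=1 clk=1 c=1
t1.Δ1 b=1 d=1 clk=0 c=1
t2.Δ0 b=1 d=1 clk=0 c=1
t2.Δ1 b=1 d=1 clk=1 c=1
t2.Δ2 b=0 d=1 clk=1 c=1
t2.Δ3 b=0 d=0 clk=1 c=1
t3.Δ0 b=0 d=0 clk=1 c=1
t3.Δ1 b=0 d=0 clk=0 c=1
t4.Δ0 b=0 d=0 clk=0 c=1
t4.Δ1 b=0 d=0 clk=1 c=1
t4.Δ2 b=1 d=0 clk=1 c=1
t4.Δ3 b=1 d=1 clk=1 c=1
t5.Δ0 b=1 d=1 clk=1 c=1
t5.Δ1 b=1 d=1 clk=0 c=1
t6.Δ0 b=1 d=1 clk=0 c=1
t6.Δ1 b=1 d=1 clk=1 c=1
t6.Δ2 b=0 d=1 clk=1 c=1
t6.Δ3 b=0 d=0 clk=1 c=1
t7.Δ0 b=0 d=0 clk=1 c=1
t7.Δ1 b=0 d=0 clk=0 c=1
t8.Δ0 b=0 d=0 clk=0 c=1
t8.Δ1 b=0 d=0 clk=1 c=1
t8.Δ2 b=1 d=0 clk=1 c=1
t8.Δ3 b=1 d=1 clk=1 c=1
t9.Δ0 b=1 d=1 clk=1 c=1
t9.Δ1 b=1 d=1 clk=0 c=1
t10.Δ0 b=1 d=1 clk=0 c=1
t10.Δ1 b=1 d=1 clk=1 c=1
t10.Δ2 b=0 d=1 clk=1 c=1
t10.Δ3 b=0 d=0 clk=1 c=1
t11.Δ0 b=0 d=0 clk=1 c=1
t11.Δ1 b=0 d=0 clk=0 c=1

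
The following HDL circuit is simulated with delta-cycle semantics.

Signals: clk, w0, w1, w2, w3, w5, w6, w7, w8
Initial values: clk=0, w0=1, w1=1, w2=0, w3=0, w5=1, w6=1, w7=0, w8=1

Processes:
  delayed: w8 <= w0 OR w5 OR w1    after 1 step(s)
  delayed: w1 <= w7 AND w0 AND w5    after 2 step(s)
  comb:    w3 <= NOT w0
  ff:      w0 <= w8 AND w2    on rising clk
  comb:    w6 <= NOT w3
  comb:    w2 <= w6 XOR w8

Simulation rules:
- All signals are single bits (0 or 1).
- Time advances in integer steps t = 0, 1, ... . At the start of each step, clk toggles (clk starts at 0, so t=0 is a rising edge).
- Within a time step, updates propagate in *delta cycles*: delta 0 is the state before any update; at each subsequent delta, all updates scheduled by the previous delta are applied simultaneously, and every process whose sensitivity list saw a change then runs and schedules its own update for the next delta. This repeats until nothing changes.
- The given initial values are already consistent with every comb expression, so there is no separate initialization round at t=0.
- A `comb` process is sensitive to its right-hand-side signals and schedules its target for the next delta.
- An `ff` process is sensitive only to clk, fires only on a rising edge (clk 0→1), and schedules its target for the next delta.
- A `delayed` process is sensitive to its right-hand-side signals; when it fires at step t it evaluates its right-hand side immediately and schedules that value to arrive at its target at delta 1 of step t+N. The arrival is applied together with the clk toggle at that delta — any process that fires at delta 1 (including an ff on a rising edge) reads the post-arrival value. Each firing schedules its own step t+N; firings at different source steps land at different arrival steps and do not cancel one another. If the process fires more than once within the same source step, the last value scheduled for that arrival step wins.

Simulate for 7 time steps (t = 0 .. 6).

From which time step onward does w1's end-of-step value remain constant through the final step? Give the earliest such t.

t=0 Δ0: w1=1 w8=1 w0=1 w6=1 w3=0 clk=0 w2=0 w5=1 w7=0
  Δ1: clk:0→1
  Δ2: w0:1→0
  Δ3: w3:0→1
  Δ4: w6:1→0
  Δ5: w2:0→1
  (5Δ to stable)
t=1 Δ0: w1=1 w8=1 w0=0 w6=0 w3=1 clk=1 w2=1 w5=1 w7=0
  Δ1: clk:1→0
  (1Δ to stable)
t=2 Δ0: w1=1 w8=1 w0=0 w6=0 w3=1 clk=0 w2=1 w5=1 w7=0
  Δ1: w1:1→0, clk:0→1
  Δ2: w0:0→1
  Δ3: w3:1→0
  Δ4: w6:0→1
  Δ5: w2:1→0
  (5Δ to stable)
t=3 Δ0: w1=0 w8=1 w0=1 w6=1 w3=0 clk=1 w2=0 w5=1 w7=0
  Δ1: clk:1→0
  (1Δ to stable)
t=4 Δ0: w1=0 w8=1 w0=1 w6=1 w3=0 clk=0 w2=0 w5=1 w7=0
  Δ1: clk:0→1
  Δ2: w0:1→0
  Δ3: w3:0→1
  Δ4: w6:1→0
  Δ5: w2:0→1
  (5Δ to stable)
t=5 Δ0: w1=0 w8=1 w0=0 w6=0 w3=1 clk=1 w2=1 w5=1 w7=0
  Δ1: clk:1→0
  (1Δ to stable)
t=6 Δ0: w1=0 w8=1 w0=0 w6=0 w3=1 clk=0 w2=1 w5=1 w7=0
  Δ1: clk:0→1
  Δ2: w0:0→1
  Δ3: w3:1→0
  Δ4: w6:0→1
  Δ5: w2:1→0
  (5Δ to stable)

2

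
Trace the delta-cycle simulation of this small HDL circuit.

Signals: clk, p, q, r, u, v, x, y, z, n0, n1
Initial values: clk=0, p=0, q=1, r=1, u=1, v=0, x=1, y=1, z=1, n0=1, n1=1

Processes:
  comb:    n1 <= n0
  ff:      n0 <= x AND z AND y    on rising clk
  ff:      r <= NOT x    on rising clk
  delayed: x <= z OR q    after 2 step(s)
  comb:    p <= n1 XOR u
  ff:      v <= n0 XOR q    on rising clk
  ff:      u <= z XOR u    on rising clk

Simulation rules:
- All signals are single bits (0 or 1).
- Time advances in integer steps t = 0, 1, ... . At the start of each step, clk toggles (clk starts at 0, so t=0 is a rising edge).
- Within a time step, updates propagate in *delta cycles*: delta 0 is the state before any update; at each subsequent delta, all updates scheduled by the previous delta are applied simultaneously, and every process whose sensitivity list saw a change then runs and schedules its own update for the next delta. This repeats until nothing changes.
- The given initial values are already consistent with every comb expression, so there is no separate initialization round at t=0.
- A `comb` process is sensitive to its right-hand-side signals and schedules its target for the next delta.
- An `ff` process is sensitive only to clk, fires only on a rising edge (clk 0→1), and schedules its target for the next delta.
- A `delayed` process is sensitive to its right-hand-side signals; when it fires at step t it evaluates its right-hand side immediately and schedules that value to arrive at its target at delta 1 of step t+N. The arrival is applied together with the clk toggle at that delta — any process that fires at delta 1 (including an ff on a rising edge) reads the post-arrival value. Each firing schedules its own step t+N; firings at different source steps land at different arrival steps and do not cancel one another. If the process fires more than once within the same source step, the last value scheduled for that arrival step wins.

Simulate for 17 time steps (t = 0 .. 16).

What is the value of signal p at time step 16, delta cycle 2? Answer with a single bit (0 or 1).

0

[bits: r,clk,z,n1,q,u,v,x,p,y,n0]
t=0: Δ0=10111101011 Δ1=11111101011 Δ2=01111001011 Δ3=01111001111 | 3Δ
t=1: Δ0=01111001111 Δ1=00111001111 | 1Δ
t=2: Δ0=00111001111 Δ1=01111001111 Δ2=01111101111 Δ3=01111101011 | 3Δ
t=3: Δ0=01111101011 Δ1=00111101011 | 1Δ
t=4: Δ0=00111101011 Δ1=01111101011 Δ2=01111001011 Δ3=01111001111 | 3Δ
t=5: Δ0=01111001111 Δ1=00111001111 | 1Δ
t=6: Δ0=00111001111 Δ1=01111001111 Δ2=01111101111 Δ3=01111101011 | 3Δ
t=7: Δ0=01111101011 Δ1=00111101011 | 1Δ
t=8: Δ0=00111101011 Δ1=01111101011 Δ2=01111001011 Δ3=01111001111 | 3Δ
t=9: Δ0=01111001111 Δ1=00111001111 | 1Δ
t=10: Δ0=00111001111 Δ1=01111001111 Δ2=01111101111 Δ3=01111101011 | 3Δ
t=11: Δ0=01111101011 Δ1=00111101011 | 1Δ
t=12: Δ0=00111101011 Δ1=01111101011 Δ2=01111001011 Δ3=01111001111 | 3Δ
t=13: Δ0=01111001111 Δ1=00111001111 | 1Δ
t=14: Δ0=00111001111 Δ1=01111001111 Δ2=01111101111 Δ3=01111101011 | 3Δ
t=15: Δ0=01111101011 Δ1=00111101011 | 1Δ
t=16: Δ0=00111101011 Δ1=01111101011 Δ2=01111001011 Δ3=01111001111 | 3Δ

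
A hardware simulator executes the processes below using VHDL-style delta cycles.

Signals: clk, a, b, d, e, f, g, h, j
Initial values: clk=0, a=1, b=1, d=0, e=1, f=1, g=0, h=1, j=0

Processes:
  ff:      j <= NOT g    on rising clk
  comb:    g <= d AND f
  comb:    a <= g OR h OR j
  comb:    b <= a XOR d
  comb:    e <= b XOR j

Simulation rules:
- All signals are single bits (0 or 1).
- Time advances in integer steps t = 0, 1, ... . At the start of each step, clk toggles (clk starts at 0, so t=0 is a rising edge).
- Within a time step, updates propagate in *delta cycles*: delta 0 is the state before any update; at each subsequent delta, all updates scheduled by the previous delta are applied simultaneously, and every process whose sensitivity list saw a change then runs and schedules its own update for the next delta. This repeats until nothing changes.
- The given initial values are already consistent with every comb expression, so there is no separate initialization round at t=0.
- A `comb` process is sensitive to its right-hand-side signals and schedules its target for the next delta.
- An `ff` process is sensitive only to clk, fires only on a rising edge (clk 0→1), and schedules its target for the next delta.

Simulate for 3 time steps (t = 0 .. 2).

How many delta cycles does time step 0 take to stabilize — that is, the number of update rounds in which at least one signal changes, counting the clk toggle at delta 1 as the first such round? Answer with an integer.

3

[bits: g,d,j,h,a,f,b,e,clk]
t=0: Δ0=000111110 Δ1=000111111 Δ2=001111111 Δ3=001111101 | 3Δ
t=1: Δ0=001111101 Δ1=001111100 | 1Δ
t=2: Δ0=001111100 Δ1=001111101 | 1Δ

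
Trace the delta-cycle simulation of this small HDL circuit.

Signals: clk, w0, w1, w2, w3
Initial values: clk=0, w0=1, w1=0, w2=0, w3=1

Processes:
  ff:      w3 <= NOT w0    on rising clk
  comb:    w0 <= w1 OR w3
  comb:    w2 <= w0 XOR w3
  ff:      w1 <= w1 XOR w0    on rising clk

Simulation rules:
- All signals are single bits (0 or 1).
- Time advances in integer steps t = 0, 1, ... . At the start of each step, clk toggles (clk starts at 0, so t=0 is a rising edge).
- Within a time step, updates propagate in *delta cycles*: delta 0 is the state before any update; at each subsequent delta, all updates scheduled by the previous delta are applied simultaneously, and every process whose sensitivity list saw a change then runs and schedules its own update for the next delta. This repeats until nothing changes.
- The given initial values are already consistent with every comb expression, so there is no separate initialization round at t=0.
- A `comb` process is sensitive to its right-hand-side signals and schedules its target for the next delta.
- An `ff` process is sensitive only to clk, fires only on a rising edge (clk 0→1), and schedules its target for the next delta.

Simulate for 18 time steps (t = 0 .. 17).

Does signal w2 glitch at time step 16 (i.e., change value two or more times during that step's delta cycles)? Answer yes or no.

yes

[bits: w0,w1,w2,w3,clk]
t=0: Δ0=10010 Δ1=10011 Δ2=11001 Δ3=11101 | 3Δ
t=1: Δ0=11101 Δ1=11100 | 1Δ
t=2: Δ0=11100 Δ1=11101 Δ2=10101 Δ3=00101 Δ4=00001 | 4Δ
t=3: Δ0=00001 Δ1=00000 | 1Δ
t=4: Δ0=00000 Δ1=00001 Δ2=00011 Δ3=10111 Δ4=10011 | 4Δ
t=5: Δ0=10011 Δ1=10010 | 1Δ
t=6: Δ0=10010 Δ1=10011 Δ2=11001 Δ3=11101 | 3Δ
t=7: Δ0=11101 Δ1=11100 | 1Δ
t=8: Δ0=11100 Δ1=11101 Δ2=10101 Δ3=00101 Δ4=00001 | 4Δ
t=9: Δ0=00001 Δ1=00000 | 1Δ
t=10: Δ0=00000 Δ1=00001 Δ2=00011 Δ3=10111 Δ4=10011 | 4Δ
t=11: Δ0=10011 Δ1=10010 | 1Δ
t=12: Δ0=10010 Δ1=10011 Δ2=11001 Δ3=11101 | 3Δ
t=13: Δ0=11101 Δ1=11100 | 1Δ
t=14: Δ0=11100 Δ1=11101 Δ2=10101 Δ3=00101 Δ4=00001 | 4Δ
t=15: Δ0=00001 Δ1=00000 | 1Δ
t=16: Δ0=00000 Δ1=00001 Δ2=00011 Δ3=10111 Δ4=10011 | 4Δ
t=17: Δ0=10011 Δ1=10010 | 1Δ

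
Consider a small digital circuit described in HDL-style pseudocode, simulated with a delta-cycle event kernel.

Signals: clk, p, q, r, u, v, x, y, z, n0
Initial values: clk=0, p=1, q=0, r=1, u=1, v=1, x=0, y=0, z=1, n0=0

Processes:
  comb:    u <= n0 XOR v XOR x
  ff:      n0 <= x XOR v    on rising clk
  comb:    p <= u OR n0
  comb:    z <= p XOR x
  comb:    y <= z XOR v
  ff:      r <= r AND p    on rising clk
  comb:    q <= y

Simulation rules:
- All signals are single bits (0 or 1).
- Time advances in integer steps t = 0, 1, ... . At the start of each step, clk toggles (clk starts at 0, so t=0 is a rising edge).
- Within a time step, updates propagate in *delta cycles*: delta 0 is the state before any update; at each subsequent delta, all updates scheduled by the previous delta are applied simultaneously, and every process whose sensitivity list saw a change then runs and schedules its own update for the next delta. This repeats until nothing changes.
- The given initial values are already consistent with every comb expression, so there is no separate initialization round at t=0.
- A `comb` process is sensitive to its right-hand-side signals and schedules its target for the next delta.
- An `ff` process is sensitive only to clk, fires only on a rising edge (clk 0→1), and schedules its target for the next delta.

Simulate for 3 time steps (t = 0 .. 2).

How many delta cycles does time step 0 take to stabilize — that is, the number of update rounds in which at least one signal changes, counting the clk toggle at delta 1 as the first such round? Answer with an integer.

t=0 Δ0: z=1 v=1 r=1 y=0 u=1 clk=0 q=0 x=0 p=1 n0=0
  Δ1: clk:0→1
  Δ2: n0:0→1
  Δ3: u:1→0
  (3Δ to stable)
t=1 Δ0: z=1 v=1 r=1 y=0 u=0 clk=1 q=0 x=0 p=1 n0=1
  Δ1: clk:1→0
  (1Δ to stable)
t=2 Δ0: z=1 v=1 r=1 y=0 u=0 clk=0 q=0 x=0 p=1 n0=1
  Δ1: clk:0→1
  (1Δ to stable)

3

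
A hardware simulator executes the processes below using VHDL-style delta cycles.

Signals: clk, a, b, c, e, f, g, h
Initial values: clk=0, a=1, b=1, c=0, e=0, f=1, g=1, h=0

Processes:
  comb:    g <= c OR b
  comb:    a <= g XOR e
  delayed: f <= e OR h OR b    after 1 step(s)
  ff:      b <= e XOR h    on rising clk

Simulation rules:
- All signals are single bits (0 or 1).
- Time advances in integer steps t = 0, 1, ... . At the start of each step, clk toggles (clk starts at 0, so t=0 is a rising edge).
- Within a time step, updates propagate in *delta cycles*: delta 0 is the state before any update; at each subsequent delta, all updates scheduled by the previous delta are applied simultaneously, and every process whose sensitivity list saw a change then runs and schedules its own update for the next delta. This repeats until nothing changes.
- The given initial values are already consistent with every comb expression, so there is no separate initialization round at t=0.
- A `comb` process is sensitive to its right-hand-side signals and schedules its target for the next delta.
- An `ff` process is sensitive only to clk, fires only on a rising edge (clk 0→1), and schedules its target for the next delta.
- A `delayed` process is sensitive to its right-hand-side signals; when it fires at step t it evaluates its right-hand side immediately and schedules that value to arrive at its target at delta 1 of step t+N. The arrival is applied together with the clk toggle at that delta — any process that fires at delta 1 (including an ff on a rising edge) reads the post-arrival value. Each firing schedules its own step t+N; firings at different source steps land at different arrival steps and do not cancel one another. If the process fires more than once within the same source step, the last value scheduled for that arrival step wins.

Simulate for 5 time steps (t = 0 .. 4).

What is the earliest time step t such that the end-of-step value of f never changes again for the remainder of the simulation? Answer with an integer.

1

t0.Δ0 h=0 b=1 f=1 c=0 e=0 g=1 a=1 clk=0
t0.Δ1 h=0 b=1 f=1 c=0 e=0 g=1 a=1 clk=1
t0.Δ2 h=0 b=0 f=1 c=0 e=0 g=1 a=1 clk=1
t0.Δ3 h=0 b=0 f=1 c=0 e=0 g=0 a=1 clk=1
t0.Δ4 h=0 b=0 f=1 c=0 e=0 g=0 a=0 clk=1
t1.Δ0 h=0 b=0 f=1 c=0 e=0 g=0 a=0 clk=1
t1.Δ1 h=0 b=0 f=0 c=0 e=0 g=0 a=0 clk=0
t2.Δ0 h=0 b=0 f=0 c=0 e=0 g=0 a=0 clk=0
t2.Δ1 h=0 b=0 f=0 c=0 e=0 g=0 a=0 clk=1
t3.Δ0 h=0 b=0 f=0 c=0 e=0 g=0 a=0 clk=1
t3.Δ1 h=0 b=0 f=0 c=0 e=0 g=0 a=0 clk=0
t4.Δ0 h=0 b=0 f=0 c=0 e=0 g=0 a=0 clk=0
t4.Δ1 h=0 b=0 f=0 c=0 e=0 g=0 a=0 clk=1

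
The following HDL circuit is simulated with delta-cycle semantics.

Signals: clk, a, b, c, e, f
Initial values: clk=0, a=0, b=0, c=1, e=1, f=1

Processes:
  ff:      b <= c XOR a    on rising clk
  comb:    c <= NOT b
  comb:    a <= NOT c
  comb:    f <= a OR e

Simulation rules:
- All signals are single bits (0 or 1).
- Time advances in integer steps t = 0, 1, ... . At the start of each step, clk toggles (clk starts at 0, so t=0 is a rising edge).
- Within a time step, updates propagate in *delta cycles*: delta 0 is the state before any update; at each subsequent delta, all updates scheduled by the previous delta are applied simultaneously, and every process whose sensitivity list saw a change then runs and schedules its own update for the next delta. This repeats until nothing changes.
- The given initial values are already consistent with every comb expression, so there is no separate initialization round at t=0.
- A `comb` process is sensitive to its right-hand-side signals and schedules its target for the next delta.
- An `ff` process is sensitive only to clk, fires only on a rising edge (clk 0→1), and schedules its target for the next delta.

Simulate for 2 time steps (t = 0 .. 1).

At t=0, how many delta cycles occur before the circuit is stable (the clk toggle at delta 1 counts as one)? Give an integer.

[bits: f,a,b,e,clk,c]
t=0: Δ0=100101 Δ1=100111 Δ2=101111 Δ3=101110 Δ4=111110 | 4Δ
t=1: Δ0=111110 Δ1=111100 | 1Δ

4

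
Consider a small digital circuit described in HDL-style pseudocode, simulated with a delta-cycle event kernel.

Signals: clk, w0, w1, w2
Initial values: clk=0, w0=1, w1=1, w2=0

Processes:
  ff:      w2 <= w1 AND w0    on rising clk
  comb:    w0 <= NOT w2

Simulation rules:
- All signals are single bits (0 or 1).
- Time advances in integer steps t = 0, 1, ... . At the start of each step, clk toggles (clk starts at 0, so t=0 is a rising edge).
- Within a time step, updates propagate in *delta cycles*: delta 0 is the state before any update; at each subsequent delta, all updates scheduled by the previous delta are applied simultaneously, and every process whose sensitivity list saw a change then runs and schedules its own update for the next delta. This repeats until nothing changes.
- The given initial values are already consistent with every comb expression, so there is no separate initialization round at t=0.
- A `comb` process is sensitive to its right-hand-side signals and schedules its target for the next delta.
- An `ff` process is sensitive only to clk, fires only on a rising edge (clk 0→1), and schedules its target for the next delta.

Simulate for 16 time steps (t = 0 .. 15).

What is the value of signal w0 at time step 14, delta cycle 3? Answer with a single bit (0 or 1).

t=0 Δ0: clk=0 w0=1 w2=0 w1=1
  Δ1: clk:0→1
  Δ2: w2:0→1
  Δ3: w0:1→0
  (3Δ to stable)
t=1 Δ0: clk=1 w0=0 w2=1 w1=1
  Δ1: clk:1→0
  (1Δ to stable)
t=2 Δ0: clk=0 w0=0 w2=1 w1=1
  Δ1: clk:0→1
  Δ2: w2:1→0
  Δ3: w0:0→1
  (3Δ to stable)
t=3 Δ0: clk=1 w0=1 w2=0 w1=1
  Δ1: clk:1→0
  (1Δ to stable)
t=4 Δ0: clk=0 w0=1 w2=0 w1=1
  Δ1: clk:0→1
  Δ2: w2:0→1
  Δ3: w0:1→0
  (3Δ to stable)
t=5 Δ0: clk=1 w0=0 w2=1 w1=1
  Δ1: clk:1→0
  (1Δ to stable)
t=6 Δ0: clk=0 w0=0 w2=1 w1=1
  Δ1: clk:0→1
  Δ2: w2:1→0
  Δ3: w0:0→1
  (3Δ to stable)
t=7 Δ0: clk=1 w0=1 w2=0 w1=1
  Δ1: clk:1→0
  (1Δ to stable)
t=8 Δ0: clk=0 w0=1 w2=0 w1=1
  Δ1: clk:0→1
  Δ2: w2:0→1
  Δ3: w0:1→0
  (3Δ to stable)
t=9 Δ0: clk=1 w0=0 w2=1 w1=1
  Δ1: clk:1→0
  (1Δ to stable)
t=10 Δ0: clk=0 w0=0 w2=1 w1=1
  Δ1: clk:0→1
  Δ2: w2:1→0
  Δ3: w0:0→1
  (3Δ to stable)
t=11 Δ0: clk=1 w0=1 w2=0 w1=1
  Δ1: clk:1→0
  (1Δ to stable)
t=12 Δ0: clk=0 w0=1 w2=0 w1=1
  Δ1: clk:0→1
  Δ2: w2:0→1
  Δ3: w0:1→0
  (3Δ to stable)
t=13 Δ0: clk=1 w0=0 w2=1 w1=1
  Δ1: clk:1→0
  (1Δ to stable)
t=14 Δ0: clk=0 w0=0 w2=1 w1=1
  Δ1: clk:0→1
  Δ2: w2:1→0
  Δ3: w0:0→1
  (3Δ to stable)
t=15 Δ0: clk=1 w0=1 w2=0 w1=1
  Δ1: clk:1→0
  (1Δ to stable)

1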